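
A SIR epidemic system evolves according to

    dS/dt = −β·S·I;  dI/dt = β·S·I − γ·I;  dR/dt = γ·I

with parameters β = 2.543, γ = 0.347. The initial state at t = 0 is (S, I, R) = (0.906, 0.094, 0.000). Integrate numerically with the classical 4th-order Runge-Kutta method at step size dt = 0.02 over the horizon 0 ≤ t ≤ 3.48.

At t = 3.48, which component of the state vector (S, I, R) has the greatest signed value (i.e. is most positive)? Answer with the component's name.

largest component: R

t=0.000: state=(0.906, 0.094, 0.000)
step 1 (dt=0.02): k1=(-0.217, 0.184, 0.033), k2=(-0.220, 0.187, 0.033), k3=(-0.220, 0.187, 0.033), k4=(-0.224, 0.190, 0.034); state += dt/6·(k1+2k2+2k3+k4)
t=0.020: state=(0.902, 0.098, 0.001)
t=0.040: state=(0.897, 0.102, 0.001)
t=0.060: state=(0.892, 0.106, 0.002)
continuing one RK4 step at a time; state shown every 10 steps (Δt=0.2):
t=0.200: state=(0.855, 0.137, 0.008)
t=0.400: state=(0.786, 0.195, 0.019)
t=0.600: state=(0.700, 0.265, 0.035)
t=0.800: state=(0.599, 0.344, 0.056)
t=1.000: state=(0.493, 0.424, 0.083)
t=1.200: state=(0.390, 0.495, 0.115)
t=1.400: state=(0.299, 0.550, 0.151)
t=1.600: state=(0.224, 0.585, 0.191)
t=1.800: state=(0.165, 0.603, 0.232)
t=2.000: state=(0.121, 0.604, 0.274)
t=2.200: state=(0.090, 0.595, 0.316)
t=2.400: state=(0.066, 0.577, 0.357)
t=2.600: state=(0.050, 0.554, 0.396)
t=2.800: state=(0.038, 0.529, 0.433)
t=3.000: state=(0.029, 0.502, 0.469)
t=3.200: state=(0.023, 0.474, 0.503)
t=3.400: state=(0.018, 0.447, 0.535)
t=3.480: state=(0.016, 0.436, 0.547)
compare at T: S=0.016, I=0.436, R=0.547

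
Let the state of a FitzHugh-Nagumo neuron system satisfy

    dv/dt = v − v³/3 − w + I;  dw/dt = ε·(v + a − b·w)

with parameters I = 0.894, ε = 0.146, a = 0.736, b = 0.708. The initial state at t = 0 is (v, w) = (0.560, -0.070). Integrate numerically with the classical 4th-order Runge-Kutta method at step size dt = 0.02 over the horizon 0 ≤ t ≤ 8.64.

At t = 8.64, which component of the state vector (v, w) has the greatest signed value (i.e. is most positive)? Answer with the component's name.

t=0.000: state=(0.560, -0.070)
step 1 (dt=0.02): k1=(1.465, 0.196), k2=(1.473, 0.198), k3=(1.473, 0.198), k4=(1.481, 0.200); state += dt/6·(k1+2k2+2k3+k4)
t=0.020: state=(0.589, -0.066)
t=0.040: state=(0.619, -0.062)
t=0.060: state=(0.649, -0.058)
continuing one RK4 step at a time; state shown every 25 steps (Δt=0.5):
t=0.500: state=(1.322, 0.053)
t=1.000: state=(1.804, 0.217)
t=1.500: state=(1.925, 0.392)
t=2.000: state=(1.910, 0.562)
t=2.500: state=(1.860, 0.720)
t=3.000: state=(1.802, 0.866)
t=3.500: state=(1.741, 1.001)
t=4.000: state=(1.678, 1.125)
t=4.500: state=(1.613, 1.237)
t=5.000: state=(1.548, 1.340)
t=5.500: state=(1.480, 1.432)
t=6.000: state=(1.409, 1.515)
t=6.500: state=(1.335, 1.589)
t=7.000: state=(1.256, 1.653)
t=7.500: state=(1.170, 1.709)
t=8.000: state=(1.076, 1.755)
t=8.500: state=(0.968, 1.792)
t=8.640: state=(0.935, 1.800)
compare at T: v=0.935, w=1.800

largest component: w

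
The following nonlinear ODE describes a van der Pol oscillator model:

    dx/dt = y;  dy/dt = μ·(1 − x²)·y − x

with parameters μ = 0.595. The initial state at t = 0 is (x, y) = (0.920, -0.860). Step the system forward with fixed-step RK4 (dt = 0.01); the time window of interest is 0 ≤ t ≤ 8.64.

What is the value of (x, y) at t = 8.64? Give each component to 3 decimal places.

t=0.000: state=(0.920, -0.860)
step 1 (dt=0.01): k1=(-0.860, -0.999), k2=(-0.865, -0.999), k3=(-0.865, -0.999), k4=(-0.870, -0.999); state += dt/6·(k1+2k2+2k3+k4)
t=0.010: state=(0.911, -0.870)
t=0.020: state=(0.903, -0.880)
t=0.030: state=(0.894, -0.890)
continuing one RK4 step at a time; state shown every 50 steps (Δt=0.5):
t=0.500: state=(0.362, -1.378)
t=1.000: state=(-0.451, -1.822)
t=1.500: state=(-1.321, -1.450)
t=2.000: state=(-1.759, -0.294)
t=2.500: state=(-1.687, 0.499)
t=3.000: state=(-1.312, 0.978)
t=3.500: state=(-0.705, 1.475)
t=4.000: state=(0.185, 2.077)
t=4.500: state=(1.258, 1.959)
t=5.000: state=(1.902, 0.552)
t=5.500: state=(1.902, -0.420)
t=6.000: state=(1.565, -0.892)
t=6.500: state=(1.016, -1.321)
t=7.000: state=(0.216, -1.911)
t=7.500: state=(-0.867, -2.269)
t=8.000: state=(-1.779, -1.138)
t=8.500: state=(-1.991, 0.153)
t=8.640: state=(-1.954, 0.366)

(x, y) = (-1.954, 0.366)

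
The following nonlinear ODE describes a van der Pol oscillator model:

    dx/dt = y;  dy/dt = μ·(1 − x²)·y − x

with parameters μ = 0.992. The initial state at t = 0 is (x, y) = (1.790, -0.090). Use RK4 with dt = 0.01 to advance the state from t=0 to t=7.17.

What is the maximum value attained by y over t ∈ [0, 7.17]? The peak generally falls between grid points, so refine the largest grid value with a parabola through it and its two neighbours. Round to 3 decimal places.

max y = 2.669

t=0.000: state=(1.790, -0.090)
step 1 (dt=0.01): k1=(-0.090, -1.593), k2=(-0.098, -1.576), k3=(-0.098, -1.576), k4=(-0.106, -1.558); state += dt/6·(k1+2k2+2k3+k4)
t=0.010: state=(1.789, -0.106)
t=0.020: state=(1.788, -0.121)
t=0.030: state=(1.787, -0.136)
continuing one RK4 step at a time; state shown every 25 steps (Δt=0.25):
t=0.250: state=(1.726, -0.398)
t=0.500: state=(1.600, -0.595)
t=0.750: state=(1.431, -0.756)
t=1.000: state=(1.221, -0.930)
t=1.250: state=(0.962, -1.153)
t=1.500: state=(0.637, -1.468)
t=1.750: state=(0.217, -1.912)
t=2.000: state=(-0.326, -2.425)
t=2.250: state=(-0.969, -2.612)
t=2.500: state=(-1.556, -1.931)
t=2.750: state=(-1.898, -0.818)
t=3.000: state=(-1.997, -0.053)
t=3.250: state=(-1.957, 0.328)
t=3.500: state=(-1.848, 0.522)
t=3.750: state=(-1.701, 0.652)
t=4.000: state=(-1.523, 0.773)
t=4.250: state=(-1.312, 0.917)
t=4.500: state=(-1.060, 1.111)
t=4.750: state=(-0.749, 1.392)
t=5.000: state=(-0.353, 1.801)
t=5.250: state=(0.161, 2.322)
t=5.500: state=(0.794, 2.668)
t=5.750: state=(1.426, 2.221)
t=6.000: state=(1.846, 1.102)
t=6.250: state=(1.999, 0.206)
t=6.500: state=(1.986, -0.255)
t=6.750: state=(1.891, -0.481)
t=7.000: state=(1.753, -0.619)
t=7.170: state=(1.641, -0.698)
largest grid value and its neighbours: y(5.500)=2.66800, y(5.510)=2.66912, y(5.520)=2.66882
parabola through these three points peaks at t≈5.513 with y≈2.66918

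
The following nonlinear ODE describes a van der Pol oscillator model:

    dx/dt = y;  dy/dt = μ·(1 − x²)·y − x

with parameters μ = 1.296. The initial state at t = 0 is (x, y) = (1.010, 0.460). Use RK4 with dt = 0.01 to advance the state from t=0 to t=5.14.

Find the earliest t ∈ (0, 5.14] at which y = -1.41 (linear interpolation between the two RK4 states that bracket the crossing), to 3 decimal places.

t=0.000: state=(1.010, 0.460)
step 1 (dt=0.01): k1=(0.460, -1.022), k2=(0.455, -1.027), k3=(0.455, -1.027), k4=(0.450, -1.032); state += dt/6·(k1+2k2+2k3+k4)
t=0.010: state=(1.015, 0.450)
t=0.020: state=(1.019, 0.439)
t=0.030: state=(1.023, 0.429)
continuing one RK4 step at a time; state shown every 20 steps (Δt=0.2):
t=0.200: state=(1.081, 0.242)
t=0.400: state=(1.106, 0.016)
t=0.600: state=(1.088, -0.199)
t=0.800: state=(1.027, -0.402)
t=1.000: state=(0.927, -0.604)
t=1.200: state=(0.784, -0.825)
t=1.400: state=(0.594, -1.093)
t=1.580: state=(0.370, -1.402)
next step: t=1.590: state=(0.356, -1.421) — y has crossed -1.41
linear interpolation between t=1.580 (-1.40165) and t=1.590 (-1.42116) → t≈1.584

t = 1.584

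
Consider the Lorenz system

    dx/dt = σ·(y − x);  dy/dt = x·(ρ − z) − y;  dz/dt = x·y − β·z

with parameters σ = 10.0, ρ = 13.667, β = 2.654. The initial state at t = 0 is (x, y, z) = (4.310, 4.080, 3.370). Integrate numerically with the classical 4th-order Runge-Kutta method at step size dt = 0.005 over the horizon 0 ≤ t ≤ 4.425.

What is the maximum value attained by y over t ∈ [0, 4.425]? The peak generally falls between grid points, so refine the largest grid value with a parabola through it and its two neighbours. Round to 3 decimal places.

t=0.000: state=(4.310, 4.080, 3.370)
step 1 (dt=0.005): k1=(-2.300, 40.300, 8.641), k2=(-1.235, 40.047, 8.994), k3=(-1.268, 40.071, 9.000), k4=(-0.233, 39.841, 9.358); state += dt/6·(k1+2k2+2k3+k4)
t=0.005: state=(4.304, 4.280, 3.415)
t=0.010: state=(4.307, 4.479, 3.464)
t=0.015: state=(4.321, 4.675, 3.516)
continuing one RK4 step at a time; state shown every 40 steps (Δt=0.2):
t=0.200: state=(8.441, 11.297, 10.170)
t=0.400: state=(8.028, 4.546, 19.095)
t=0.600: state=(2.450, 1.149, 12.781)
t=0.800: state=(1.780, 2.102, 7.954)
t=1.000: state=(3.451, 4.884, 6.059)
t=1.200: state=(7.544, 9.778, 10.358)
t=1.400: state=(8.024, 5.847, 17.652)
t=1.600: state=(3.608, 2.304, 13.327)
t=1.800: state=(2.923, 3.330, 9.065)
t=2.000: state=(4.891, 6.422, 8.271)
t=2.200: state=(7.970, 8.811, 13.443)
t=2.400: state=(6.418, 4.596, 15.912)
t=2.600: state=(3.831, 3.327, 12.018)
t=2.800: state=(4.189, 4.950, 9.479)
t=3.000: state=(6.420, 7.645, 10.988)
t=3.200: state=(7.343, 6.731, 15.029)
t=3.400: state=(5.152, 4.142, 13.825)
t=3.600: state=(4.324, 4.496, 11.020)
t=3.800: state=(5.520, 6.420, 10.643)
t=4.000: state=(6.977, 7.216, 13.380)
t=4.200: state=(6.089, 5.223, 14.319)
t=4.400: state=(4.811, 4.566, 12.262)
t=4.425: state=(4.764, 4.635, 12.007)
largest grid value and its neighbours: y(0.225)=11.58252, y(0.230)=11.59455, y(0.235)=11.59021
parabola through these three points peaks at t≈0.231 with y≈11.59500

max y = 11.595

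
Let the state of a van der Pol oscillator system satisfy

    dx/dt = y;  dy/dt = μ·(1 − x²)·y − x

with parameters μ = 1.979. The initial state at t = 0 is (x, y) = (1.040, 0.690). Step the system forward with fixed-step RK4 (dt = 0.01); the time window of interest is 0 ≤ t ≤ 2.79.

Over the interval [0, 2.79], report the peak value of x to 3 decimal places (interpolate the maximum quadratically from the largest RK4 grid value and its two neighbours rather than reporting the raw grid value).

t=0.000: state=(1.040, 0.690)
step 1 (dt=0.01): k1=(0.690, -1.151), k2=(0.684, -1.164), k3=(0.684, -1.164), k4=(0.678, -1.176); state += dt/6·(k1+2k2+2k3+k4)
t=0.010: state=(1.047, 0.678)
t=0.020: state=(1.054, 0.666)
t=0.030: state=(1.060, 0.654)
continuing one RK4 step at a time; state shown every 10 steps (Δt=0.1):
t=0.100: state=(1.103, 0.564)
t=0.200: state=(1.152, 0.425)
t=0.300: state=(1.188, 0.282)
t=0.400: state=(1.209, 0.144)
t=0.500: state=(1.217, 0.015)
t=0.600: state=(1.212, -0.102)
t=0.700: state=(1.197, -0.209)
t=0.800: state=(1.171, -0.307)
t=0.900: state=(1.135, -0.399)
t=1.000: state=(1.091, -0.490)
t=1.100: state=(1.037, -0.582)
t=1.200: state=(0.974, -0.681)
t=1.300: state=(0.901, -0.793)
t=1.400: state=(0.815, -0.923)
t=1.500: state=(0.715, -1.082)
t=1.600: state=(0.598, -1.280)
t=1.700: state=(0.458, -1.532)
t=1.800: state=(0.289, -1.856)
t=1.900: state=(0.083, -2.266)
t=2.000: state=(-0.167, -2.755)
t=2.100: state=(-0.468, -3.255)
t=2.200: state=(-0.813, -3.586)
t=2.300: state=(-1.171, -3.491)
t=2.400: state=(-1.492, -2.860)
t=2.500: state=(-1.733, -1.934)
t=2.600: state=(-1.882, -1.083)
t=2.700: state=(-1.958, -0.485)
t=2.790: state=(-1.986, -0.151)
largest grid value and its neighbours: x(0.500)=1.21676, x(0.510)=1.21685, x(0.520)=1.21682
parabola through these three points peaks at t≈0.512 with x≈1.21685

max x = 1.217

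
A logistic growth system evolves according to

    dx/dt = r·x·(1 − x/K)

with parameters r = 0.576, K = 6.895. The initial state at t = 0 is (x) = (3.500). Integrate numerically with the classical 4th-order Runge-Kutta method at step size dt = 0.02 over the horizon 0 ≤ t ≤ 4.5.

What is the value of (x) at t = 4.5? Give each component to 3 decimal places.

(x) = (6.428)

t=0.000: state=(3.500)
step 1 (dt=0.02): k1=(0.993), k2=(0.993), k3=(0.993), k4=(0.992); state += dt/6·(k1+2k2+2k3+k4)
t=0.020: state=(3.520)
t=0.040: state=(3.540)
t=0.060: state=(3.560)
continuing one RK4 step at a time; state shown every 10 steps (Δt=0.2):
t=0.200: state=(3.698)
t=0.400: state=(3.895)
t=0.600: state=(4.088)
t=0.800: state=(4.278)
t=1.000: state=(4.462)
t=1.200: state=(4.640)
t=1.400: state=(4.811)
t=1.600: state=(4.975)
t=1.800: state=(5.130)
t=2.000: state=(5.277)
t=2.200: state=(5.416)
t=2.400: state=(5.545)
t=2.600: state=(5.666)
t=2.800: state=(5.778)
t=3.000: state=(5.882)
t=3.200: state=(5.977)
t=3.400: state=(6.065)
t=3.600: state=(6.145)
t=3.800: state=(6.219)
t=4.000: state=(6.286)
t=4.200: state=(6.347)
t=4.400: state=(6.402)
t=4.500: state=(6.428)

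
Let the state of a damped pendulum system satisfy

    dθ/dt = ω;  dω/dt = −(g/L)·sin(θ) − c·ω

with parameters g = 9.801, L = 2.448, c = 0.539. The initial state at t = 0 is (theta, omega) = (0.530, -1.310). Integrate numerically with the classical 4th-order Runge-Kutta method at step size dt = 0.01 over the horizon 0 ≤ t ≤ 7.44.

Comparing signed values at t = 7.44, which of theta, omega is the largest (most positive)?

largest component: omega

t=0.000: state=(0.530, -1.310)
step 1 (dt=0.01): k1=(-1.310, -1.318), k2=(-1.317, -1.292), k3=(-1.316, -1.292), k4=(-1.323, -1.265); state += dt/6·(k1+2k2+2k3+k4)
t=0.010: state=(0.517, -1.323)
t=0.020: state=(0.504, -1.335)
t=0.030: state=(0.490, -1.347)
continuing one RK4 step at a time; state shown every 25 steps (Δt=0.25):
t=0.250: state=(0.176, -1.466)
t=0.500: state=(-0.174, -1.275)
t=0.750: state=(-0.440, -0.821)
t=1.000: state=(-0.575, -0.252)
t=1.250: state=(-0.568, 0.295)
t=1.500: state=(-0.438, 0.715)
t=1.750: state=(-0.227, 0.932)
t=2.000: state=(0.008, 0.914)
t=2.250: state=(0.212, 0.689)
t=2.500: state=(0.342, 0.338)
t=2.750: state=(0.379, -0.042)
t=3.000: state=(0.326, -0.365)
t=3.250: state=(0.206, -0.568)
t=3.500: state=(0.055, -0.618)
t=3.750: state=(-0.090, -0.520)
t=4.000: state=(-0.196, -0.316)
t=4.250: state=(-0.244, -0.066)
t=4.500: state=(-0.231, 0.167)
t=4.750: state=(-0.166, 0.333)
t=5.000: state=(-0.072, 0.403)
t=5.250: state=(0.026, 0.372)
t=5.500: state=(0.107, 0.260)
t=5.750: state=(0.152, 0.102)
t=6.000: state=(0.158, -0.058)
t=6.250: state=(0.126, -0.185)
t=6.500: state=(0.070, -0.254)
t=6.750: state=(0.005, -0.256)
t=7.000: state=(-0.054, -0.200)
t=7.250: state=(-0.092, -0.104)
t=7.440: state=(-0.104, -0.022)
compare at T: theta=-0.104, omega=-0.022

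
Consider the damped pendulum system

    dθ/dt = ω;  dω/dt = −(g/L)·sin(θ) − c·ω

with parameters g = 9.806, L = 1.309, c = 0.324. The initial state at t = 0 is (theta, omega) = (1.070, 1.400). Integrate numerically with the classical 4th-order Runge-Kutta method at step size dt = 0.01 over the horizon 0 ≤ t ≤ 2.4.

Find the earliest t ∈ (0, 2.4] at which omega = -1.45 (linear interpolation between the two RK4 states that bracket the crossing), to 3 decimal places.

t=0.000: state=(1.070, 1.400)
step 1 (dt=0.01): k1=(1.400, -7.025), k2=(1.365, -7.039), k3=(1.365, -7.038), k4=(1.330, -7.051); state += dt/6·(k1+2k2+2k3+k4)
t=0.010: state=(1.084, 1.330)
t=0.020: state=(1.097, 1.259)
t=0.030: state=(1.109, 1.188)
continuing one RK4 step at a time; state shown every 10 steps (Δt=0.1):
t=0.100: state=(1.175, 0.689)
t=0.200: state=(1.208, -0.019)
t=0.300: state=(1.172, -0.704)
t=0.400: state=(1.069, -1.346)
t=0.410: state=(1.055, -1.407)
next step: t=0.420: state=(1.040, -1.467) — omega has crossed -1.45
linear interpolation between t=0.410 (-1.40724) and t=0.420 (-1.46748) → t≈0.417

t = 0.417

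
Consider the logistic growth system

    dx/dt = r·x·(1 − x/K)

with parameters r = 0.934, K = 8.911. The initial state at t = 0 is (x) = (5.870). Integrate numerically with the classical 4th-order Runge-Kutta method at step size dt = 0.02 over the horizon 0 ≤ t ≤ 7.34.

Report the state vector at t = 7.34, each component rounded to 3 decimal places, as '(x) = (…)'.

t=0.000: state=(5.870)
step 1 (dt=0.02): k1=(1.871), k2=(1.865), k3=(1.865), k4=(1.860); state += dt/6·(k1+2k2+2k3+k4)
t=0.020: state=(5.907)
t=0.040: state=(5.944)
t=0.060: state=(5.981)
continuing one RK4 step at a time; state shown every 25 steps (Δt=0.5):
t=0.500: state=(6.727)
t=1.000: state=(7.404)
t=1.500: state=(7.902)
t=2.000: state=(8.251)
t=2.500: state=(8.485)
t=3.000: state=(8.639)
t=3.500: state=(8.739)
t=4.000: state=(8.802)
t=4.500: state=(8.843)
t=5.000: state=(8.868)
t=5.500: state=(8.884)
t=6.000: state=(8.894)
t=6.500: state=(8.900)
t=7.000: state=(8.904)
t=7.340: state=(8.906)

(x) = (8.906)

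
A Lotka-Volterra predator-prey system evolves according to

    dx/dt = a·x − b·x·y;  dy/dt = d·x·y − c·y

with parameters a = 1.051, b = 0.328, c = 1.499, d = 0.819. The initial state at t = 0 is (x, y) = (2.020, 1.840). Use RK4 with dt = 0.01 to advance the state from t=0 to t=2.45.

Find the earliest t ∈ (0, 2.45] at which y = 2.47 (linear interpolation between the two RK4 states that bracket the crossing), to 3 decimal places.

t=0.000: state=(2.020, 1.840)
step 1 (dt=0.01): k1=(0.904, 0.286), k2=(0.905, 0.293), k3=(0.905, 0.293), k4=(0.906, 0.300); state += dt/6·(k1+2k2+2k3+k4)
t=0.010: state=(2.029, 1.843)
t=0.020: state=(2.038, 1.846)
t=0.030: state=(2.047, 1.849)
continuing one RK4 step at a time; state shown every 10 steps (Δt=0.1):
t=0.100: state=(2.111, 1.876)
t=0.200: state=(2.204, 1.927)
t=0.300: state=(2.295, 1.994)
t=0.400: state=(2.385, 2.079)
t=0.500: state=(2.471, 2.184)
t=0.600: state=(2.550, 2.309)
t=0.700: state=(2.620, 2.456)
next step: t=0.710: state=(2.626, 2.472) — y has crossed 2.47
linear interpolation between t=0.700 (2.45604) and t=0.710 (2.47203) → t≈0.709

t = 0.709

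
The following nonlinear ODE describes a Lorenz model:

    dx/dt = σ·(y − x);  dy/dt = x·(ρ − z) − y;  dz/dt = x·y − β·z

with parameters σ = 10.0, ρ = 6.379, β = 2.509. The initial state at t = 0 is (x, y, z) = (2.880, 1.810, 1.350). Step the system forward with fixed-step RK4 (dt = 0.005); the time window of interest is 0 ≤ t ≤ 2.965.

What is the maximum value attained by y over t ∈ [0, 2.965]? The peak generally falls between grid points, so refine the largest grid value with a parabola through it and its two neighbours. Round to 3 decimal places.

t=0.000: state=(2.880, 1.810, 1.350)
step 1 (dt=0.005): k1=(-10.700, 12.674, 1.826), k2=(-10.116, 12.494, 1.856), k3=(-10.135, 12.502, 1.857), k4=(-9.568, 12.330, 1.887); state += dt/6·(k1+2k2+2k3+k4)
t=0.005: state=(2.829, 1.872, 1.359)
t=0.010: state=(2.784, 1.933, 1.369)
t=0.015: state=(2.744, 1.993, 1.379)
continuing one RK4 step at a time; state shown every 20 steps (Δt=0.1):
t=0.100: state=(2.608, 2.870, 1.604)
t=0.200: state=(3.124, 3.822, 2.097)
t=0.300: state=(3.911, 4.746, 2.981)
t=0.400: state=(4.710, 5.424, 4.292)
t=0.500: state=(5.237, 5.530, 5.799)
t=0.600: state=(5.245, 4.968, 6.984)
t=0.700: state=(4.742, 4.066, 7.436)
t=0.800: state=(4.008, 3.270, 7.192)
t=0.900: state=(3.344, 2.778, 6.562)
t=1.000: state=(2.896, 2.566, 5.830)
t=1.100: state=(2.676, 2.558, 5.159)
t=1.200: state=(2.644, 2.693, 4.627)
t=1.300: state=(2.760, 2.936, 4.270)
t=1.400: state=(2.987, 3.259, 4.110)
t=1.500: state=(3.293, 3.625, 4.157)
t=1.600: state=(3.634, 3.975, 4.405)
t=1.700: state=(3.953, 4.239, 4.816)
t=1.800: state=(4.182, 4.346, 5.303)
t=1.900: state=(4.267, 4.271, 5.747)
t=2.000: state=(4.195, 4.054, 6.035)
t=2.100: state=(4.006, 3.780, 6.116)
t=2.200: state=(3.769, 3.532, 6.012)
t=2.300: state=(3.552, 3.361, 5.788)
t=2.400: state=(3.397, 3.281, 5.518)
t=2.500: state=(3.321, 3.285, 5.265)
t=2.600: state=(3.322, 3.357, 5.069)
t=2.700: state=(3.386, 3.476, 4.957)
t=2.800: state=(3.494, 3.616, 4.937)
t=2.900: state=(3.622, 3.752, 5.003)
t=2.965: state=(3.704, 3.824, 5.083)
largest grid value and its neighbours: y(0.460)=5.57209, y(0.465)=5.57321, y(0.470)=5.57251
parabola through these three points peaks at t≈0.466 with y≈5.57322

max y = 5.573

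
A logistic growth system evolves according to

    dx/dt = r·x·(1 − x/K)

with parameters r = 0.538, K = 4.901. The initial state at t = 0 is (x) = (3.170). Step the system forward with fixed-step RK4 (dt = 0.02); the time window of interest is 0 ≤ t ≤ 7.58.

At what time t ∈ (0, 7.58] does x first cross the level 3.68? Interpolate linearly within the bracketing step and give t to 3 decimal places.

t = 0.926

t=0.000: state=(3.170)
step 1 (dt=0.02): k1=(0.602), k2=(0.601), k3=(0.601), k4=(0.600); state += dt/6·(k1+2k2+2k3+k4)
t=0.020: state=(3.182)
t=0.040: state=(3.194)
t=0.060: state=(3.206)
continuing one RK4 step at a time; state shown every 25 steps (Δt=0.5):
t=0.500: state=(3.458)
t=0.920: state=(3.677)
next step: t=0.940: state=(3.687) — x has crossed 3.68
linear interpolation between t=0.920 (3.67702) and t=0.940 (3.68687) → t≈0.926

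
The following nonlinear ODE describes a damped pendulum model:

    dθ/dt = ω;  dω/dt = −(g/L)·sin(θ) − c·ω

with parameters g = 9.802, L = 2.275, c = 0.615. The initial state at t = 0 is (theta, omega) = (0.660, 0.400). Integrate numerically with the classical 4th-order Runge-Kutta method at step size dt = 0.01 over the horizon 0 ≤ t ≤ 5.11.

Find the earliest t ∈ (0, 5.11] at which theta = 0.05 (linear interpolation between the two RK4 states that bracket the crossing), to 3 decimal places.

t = 0.960

t=0.000: state=(0.660, 0.400)
step 1 (dt=0.01): k1=(0.400, -2.888), k2=(0.386, -2.886), k3=(0.386, -2.885), k4=(0.371, -2.883); state += dt/6·(k1+2k2+2k3+k4)
t=0.010: state=(0.664, 0.371)
t=0.020: state=(0.667, 0.342)
t=0.030: state=(0.671, 0.314)
continuing one RK4 step at a time; state shown every 20 steps (Δt=0.2):
t=0.200: state=(0.683, -0.157)
t=0.400: state=(0.603, -0.629)
t=0.600: state=(0.441, -0.963)
t=0.800: state=(0.230, -1.118)
t=0.960: state=(0.050, -1.104)
next step: t=0.970: state=(0.039, -1.099) — theta has crossed 0.05
linear interpolation between t=0.960 (0.05022) and t=0.970 (0.03921) → t≈0.960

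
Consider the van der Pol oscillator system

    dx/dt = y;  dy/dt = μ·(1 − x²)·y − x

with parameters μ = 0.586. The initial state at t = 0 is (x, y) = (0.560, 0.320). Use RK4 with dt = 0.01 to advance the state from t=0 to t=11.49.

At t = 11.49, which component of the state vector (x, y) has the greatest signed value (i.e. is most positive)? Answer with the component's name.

largest component: y

t=0.000: state=(0.560, 0.320)
step 1 (dt=0.01): k1=(0.320, -0.431), k2=(0.318, -0.434), k3=(0.318, -0.434), k4=(0.316, -0.437); state += dt/6·(k1+2k2+2k3+k4)
t=0.010: state=(0.563, 0.316)
t=0.020: state=(0.566, 0.311)
t=0.030: state=(0.569, 0.307)
continuing one RK4 step at a time; state shown every 50 steps (Δt=0.5):
t=0.500: state=(0.656, 0.046)
t=1.000: state=(0.595, -0.296)
t=1.500: state=(0.358, -0.648)
t=2.000: state=(-0.047, -0.961)
t=2.500: state=(-0.571, -1.079)
t=3.000: state=(-1.051, -0.758)
t=3.500: state=(-1.274, -0.117)
t=4.000: state=(-1.178, 0.480)
t=4.500: state=(-0.809, 0.988)
t=5.000: state=(-0.186, 1.511)
t=5.500: state=(0.674, 1.839)
t=6.000: state=(1.479, 1.186)
t=6.500: state=(1.779, 0.056)
t=7.000: state=(1.618, -0.629)
t=7.500: state=(1.186, -1.092)
t=8.000: state=(0.514, -1.622)
t=8.500: state=(-0.446, -2.169)
t=9.000: state=(-1.477, -1.670)
t=9.500: state=(-1.948, -0.246)
t=10.000: state=(-1.842, 0.558)
t=10.500: state=(-1.449, 0.994)
t=11.000: state=(-0.843, 1.454)
t=11.490: state=(0.013, 2.054)
compare at T: x=0.013, y=2.054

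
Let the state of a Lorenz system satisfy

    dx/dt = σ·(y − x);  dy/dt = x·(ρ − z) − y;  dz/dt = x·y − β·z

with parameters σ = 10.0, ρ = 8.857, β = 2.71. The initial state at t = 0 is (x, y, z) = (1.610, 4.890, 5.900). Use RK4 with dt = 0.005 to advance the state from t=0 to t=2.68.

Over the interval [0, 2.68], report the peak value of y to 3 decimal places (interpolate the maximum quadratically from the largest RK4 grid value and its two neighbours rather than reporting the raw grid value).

t=0.000: state=(1.610, 4.890, 5.900)
step 1 (dt=0.005): k1=(32.800, -0.129, -8.116), k2=(31.977, 0.148, -7.661), k3=(32.004, 0.139, -7.673), k4=(31.207, 0.411, -7.228); state += dt/6·(k1+2k2+2k3+k4)
t=0.005: state=(1.770, 4.891, 5.862)
t=0.010: state=(1.922, 4.894, 5.828)
t=0.015: state=(2.067, 4.900, 5.798)
continuing one RK4 step at a time; state shown every 20 steps (Δt=0.1):
t=0.100: state=(3.793, 5.277, 5.783)
t=0.200: state=(4.971, 5.913, 6.607)
t=0.300: state=(5.690, 6.162, 7.915)
t=0.400: state=(5.867, 5.741, 9.099)
t=0.500: state=(5.483, 4.890, 9.596)
t=0.600: state=(4.804, 4.102, 9.327)
t=0.700: state=(4.176, 3.653, 8.614)
t=0.800: state=(3.792, 3.551, 7.807)
t=0.900: state=(3.687, 3.711, 7.130)
t=1.000: state=(3.822, 4.058, 6.709)
t=1.100: state=(4.135, 4.513, 6.611)
t=1.200: state=(4.546, 4.971, 6.854)
t=1.300: state=(4.943, 5.290, 7.377)
t=1.400: state=(5.198, 5.346, 8.010)
t=1.500: state=(5.221, 5.121, 8.514)
t=1.600: state=(5.021, 4.739, 8.708)
t=1.700: state=(4.704, 4.377, 8.575)
t=1.800: state=(4.406, 4.153, 8.229)
t=1.900: state=(4.218, 4.099, 7.823)
t=2.000: state=(4.171, 4.193, 7.481)
t=2.100: state=(4.253, 4.390, 7.285)
t=2.200: state=(4.428, 4.630, 7.272)
t=2.300: state=(4.637, 4.843, 7.433)
t=2.400: state=(4.818, 4.963, 7.708)
t=2.500: state=(4.913, 4.953, 8.001)
t=2.600: state=(4.897, 4.828, 8.209)
t=2.680: state=(4.815, 4.684, 8.270)
largest grid value and its neighbours: y(0.285)=6.16640, y(0.290)=6.16687, y(0.295)=6.16556
parabola through these three points peaks at t≈0.289 with y≈6.16692

max y = 6.167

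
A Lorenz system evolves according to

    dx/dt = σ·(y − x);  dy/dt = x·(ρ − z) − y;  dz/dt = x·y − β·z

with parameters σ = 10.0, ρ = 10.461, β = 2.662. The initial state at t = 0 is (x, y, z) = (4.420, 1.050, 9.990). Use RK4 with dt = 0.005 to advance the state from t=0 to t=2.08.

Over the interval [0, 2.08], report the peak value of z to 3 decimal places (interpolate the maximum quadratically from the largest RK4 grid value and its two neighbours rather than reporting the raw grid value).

t=0.000: state=(4.420, 1.050, 9.990)
step 1 (dt=0.005): k1=(-33.700, 1.032, -21.952), k2=(-32.832, 1.228, -21.884), k3=(-32.849, 1.227, -21.880), k4=(-31.996, 1.414, -21.807); state += dt/6·(k1+2k2+2k3+k4)
t=0.005: state=(4.256, 1.056, 9.881)
t=0.010: state=(4.100, 1.064, 9.772)
t=0.015: state=(3.952, 1.074, 9.664)
continuing one RK4 step at a time; state shown every 20 steps (Δt=0.1):
t=0.100: state=(2.395, 1.382, 7.983)
t=0.200: state=(1.939, 1.902, 6.415)
t=0.300: state=(2.164, 2.613, 5.316)
t=0.400: state=(2.809, 3.650, 4.755)
t=0.500: state=(3.851, 5.091, 4.928)
t=0.600: state=(5.249, 6.753, 6.180)
t=0.700: state=(6.666, 7.853, 8.668)
t=0.800: state=(7.315, 7.307, 11.461)
t=0.900: state=(6.633, 5.390, 12.732)
t=1.000: state=(5.184, 3.710, 12.072)
t=1.100: state=(3.935, 2.973, 10.539)
t=1.200: state=(3.285, 2.930, 8.981)
t=1.300: state=(3.179, 3.300, 7.748)
t=1.400: state=(3.490, 3.976, 6.994)
t=1.500: state=(4.126, 4.896, 6.845)
t=1.600: state=(4.984, 5.893, 7.423)
t=1.700: state=(5.841, 6.582, 8.704)
t=1.800: state=(6.330, 6.513, 10.241)
t=1.900: state=(6.166, 5.678, 11.235)
t=2.000: state=(5.475, 4.661, 11.243)
t=2.080: state=(4.835, 4.089, 10.696)
largest grid value and its neighbours: z(0.905)=12.73905, z(0.910)=12.74067, z(0.915)=12.73735
parabola through these three points peaks at t≈0.909 with z≈12.74075

max z = 12.741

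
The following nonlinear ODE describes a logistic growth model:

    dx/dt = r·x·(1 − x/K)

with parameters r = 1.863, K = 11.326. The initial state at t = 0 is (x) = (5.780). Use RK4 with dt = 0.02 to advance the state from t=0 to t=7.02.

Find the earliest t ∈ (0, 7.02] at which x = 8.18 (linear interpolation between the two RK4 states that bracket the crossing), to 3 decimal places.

t=0.000: state=(5.780)
step 1 (dt=0.02): k1=(5.273), k2=(5.270), k3=(5.270), k4=(5.267); state += dt/6·(k1+2k2+2k3+k4)
t=0.020: state=(5.885)
t=0.040: state=(5.991)
t=0.060: state=(6.096)
t=0.480: state=(8.134)
next step: t=0.500: state=(8.219) — x has crossed 8.18
linear interpolation between t=0.480 (8.13437) and t=0.500 (8.21908) → t≈0.491

t = 0.491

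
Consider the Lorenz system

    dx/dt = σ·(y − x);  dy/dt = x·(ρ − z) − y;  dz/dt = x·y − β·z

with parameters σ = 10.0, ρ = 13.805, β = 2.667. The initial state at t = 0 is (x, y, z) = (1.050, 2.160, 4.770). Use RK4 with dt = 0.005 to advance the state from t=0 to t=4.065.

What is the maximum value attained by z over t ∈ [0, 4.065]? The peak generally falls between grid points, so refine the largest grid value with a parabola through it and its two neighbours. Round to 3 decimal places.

t=0.000: state=(1.050, 2.160, 4.770)
step 1 (dt=0.005): k1=(11.100, 7.327, -10.454), k2=(11.006, 7.587, -10.304), k3=(11.015, 7.584, -10.305), k4=(10.928, 7.843, -10.155); state += dt/6·(k1+2k2+2k3+k4)
t=0.005: state=(1.105, 2.198, 4.718)
t=0.010: state=(1.159, 2.238, 4.668)
t=0.015: state=(1.213, 2.281, 4.620)
continuing one RK4 step at a time; state shown every 40 steps (Δt=0.2):
t=0.200: state=(3.747, 5.763, 4.291)
t=0.400: state=(9.151, 11.510, 12.464)
t=0.600: state=(6.992, 3.412, 18.505)
t=0.800: state=(2.248, 1.348, 11.979)
t=1.000: state=(2.090, 2.614, 7.602)
t=1.200: state=(4.296, 6.065, 6.587)
t=1.400: state=(8.490, 10.050, 12.967)
t=1.600: state=(6.835, 4.278, 17.234)
t=1.800: state=(3.204, 2.472, 12.144)
t=2.000: state=(3.350, 4.086, 8.632)
t=2.200: state=(5.918, 7.628, 9.380)
t=2.400: state=(8.159, 7.930, 15.371)
t=2.600: state=(5.394, 3.785, 14.975)
t=2.800: state=(3.754, 3.720, 11.070)
t=3.000: state=(4.865, 5.919, 9.626)
t=3.200: state=(7.174, 8.012, 12.675)
t=3.400: state=(6.739, 5.601, 15.338)
t=3.600: state=(4.647, 4.056, 12.850)
t=3.800: state=(4.643, 5.159, 10.656)
t=4.000: state=(6.241, 7.116, 11.588)
t=4.065: state=(6.743, 7.375, 12.574)
largest grid value and its neighbours: z(0.540)=19.25029, z(0.545)=19.26425, z(0.550)=19.26187
parabola through these three points peaks at t≈0.547 with z≈19.26527

max z = 19.265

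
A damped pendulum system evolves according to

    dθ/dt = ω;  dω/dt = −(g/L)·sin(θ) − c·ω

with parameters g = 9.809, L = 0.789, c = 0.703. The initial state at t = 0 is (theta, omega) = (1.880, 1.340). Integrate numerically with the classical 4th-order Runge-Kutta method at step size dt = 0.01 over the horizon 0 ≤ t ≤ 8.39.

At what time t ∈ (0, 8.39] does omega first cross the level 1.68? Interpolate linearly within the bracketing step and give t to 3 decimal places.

t=0.000: state=(1.880, 1.340)
step 1 (dt=0.01): k1=(1.340, -12.785), k2=(1.276, -12.714), k3=(1.276, -12.716), k4=(1.213, -12.646); state += dt/6·(k1+2k2+2k3+k4)
t=0.010: state=(1.893, 1.213)
t=0.020: state=(1.904, 1.087)
t=0.030: state=(1.915, 0.963)
continuing one RK4 step at a time; state shown every 50 steps (Δt=0.5):
t=0.500: state=(1.127, -4.087)
t=1.000: state=(-1.006, -2.497)
t=1.350: state=(-1.134, 1.627)
next step: t=1.360: state=(-1.118, 1.727) — omega has crossed 1.68
linear interpolation between t=1.350 (1.62693) and t=1.360 (1.72737) → t≈1.355

t = 1.355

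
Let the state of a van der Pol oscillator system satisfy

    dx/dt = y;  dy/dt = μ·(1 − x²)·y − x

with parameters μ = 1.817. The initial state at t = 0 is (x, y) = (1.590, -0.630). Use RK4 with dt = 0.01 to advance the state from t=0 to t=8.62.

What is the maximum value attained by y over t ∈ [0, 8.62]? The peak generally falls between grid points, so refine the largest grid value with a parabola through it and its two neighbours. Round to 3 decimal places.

t=0.000: state=(1.590, -0.630)
step 1 (dt=0.01): k1=(-0.630, 0.159), k2=(-0.629, 0.149), k3=(-0.629, 0.149), k4=(-0.629, 0.139); state += dt/6·(k1+2k2+2k3+k4)
t=0.010: state=(1.584, -0.629)
t=0.020: state=(1.577, -0.627)
t=0.030: state=(1.571, -0.626)
continuing one RK4 step at a time; state shown every 50 steps (Δt=0.5):
t=0.500: state=(1.264, -0.726)
t=1.000: state=(0.809, -1.178)
t=1.500: state=(-0.088, -2.698)
t=2.000: state=(-1.686, -2.251)
t=2.500: state=(-2.012, 0.162)
t=3.000: state=(-1.861, 0.376)
t=3.500: state=(-1.651, 0.463)
t=4.000: state=(-1.390, 0.599)
t=4.500: state=(-1.027, 0.899)
t=5.000: state=(-0.397, 1.799)
t=5.500: state=(1.003, 3.585)
t=6.000: state=(2.002, 0.324)
t=6.500: state=(1.936, -0.328)
t=7.000: state=(1.746, -0.424)
t=7.500: state=(1.509, -0.530)
t=8.000: state=(1.200, -0.737)
t=8.500: state=(0.720, -1.280)
t=8.620: state=(0.552, -1.538)
largest grid value and its neighbours: y(5.470)=3.59447, y(5.480)=3.59619, y(5.490)=3.59318
parabola through these three points peaks at t≈5.479 with y≈3.59624

max y = 3.596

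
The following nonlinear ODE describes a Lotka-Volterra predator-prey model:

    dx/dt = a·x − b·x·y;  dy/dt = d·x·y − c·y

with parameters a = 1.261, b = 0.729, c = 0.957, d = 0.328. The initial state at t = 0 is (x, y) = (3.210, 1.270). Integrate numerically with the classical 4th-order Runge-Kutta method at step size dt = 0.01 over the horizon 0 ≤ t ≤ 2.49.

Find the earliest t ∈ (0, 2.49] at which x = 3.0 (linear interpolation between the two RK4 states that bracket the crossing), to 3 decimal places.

t = 2.328

t=0.000: state=(3.210, 1.270)
step 1 (dt=0.01): k1=(1.076, 0.122), k2=(1.076, 0.124), k3=(1.076, 0.124), k4=(1.077, 0.126); state += dt/6·(k1+2k2+2k3+k4)
t=0.010: state=(3.221, 1.271)
t=0.020: state=(3.232, 1.273)
t=0.030: state=(3.242, 1.274)
continuing one RK4 step at a time; state shown every 10 steps (Δt=0.1):
t=0.100: state=(3.318, 1.285)
t=0.200: state=(3.425, 1.304)
t=0.300: state=(3.530, 1.328)
t=0.400: state=(3.631, 1.357)
t=0.500: state=(3.727, 1.391)
t=0.600: state=(3.814, 1.431)
t=0.700: state=(3.892, 1.476)
t=0.800: state=(3.958, 1.525)
t=0.900: state=(4.009, 1.580)
t=1.000: state=(4.045, 1.638)
t=1.100: state=(4.063, 1.700)
t=1.200: state=(4.062, 1.766)
t=1.300: state=(4.042, 1.833)
t=1.400: state=(4.001, 1.900)
t=1.500: state=(3.942, 1.967)
t=1.600: state=(3.865, 2.032)
t=1.700: state=(3.773, 2.093)
t=1.800: state=(3.667, 2.149)
t=1.900: state=(3.550, 2.198)
t=2.000: state=(3.425, 2.240)
t=2.100: state=(3.296, 2.273)
t=2.200: state=(3.165, 2.296)
t=2.300: state=(3.036, 2.310)
t=2.320: state=(3.010, 2.311)
next step: t=2.330: state=(2.997, 2.312) — x has crossed 3.0
linear interpolation between t=2.320 (3.00995) and t=2.330 (2.99721) → t≈2.328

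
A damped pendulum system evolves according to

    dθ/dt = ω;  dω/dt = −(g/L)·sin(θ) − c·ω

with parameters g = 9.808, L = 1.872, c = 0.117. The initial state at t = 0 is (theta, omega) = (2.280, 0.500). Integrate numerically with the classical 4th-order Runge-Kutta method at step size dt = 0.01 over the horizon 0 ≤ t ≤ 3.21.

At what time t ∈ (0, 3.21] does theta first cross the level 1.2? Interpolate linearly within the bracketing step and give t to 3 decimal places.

t=0.000: state=(2.280, 0.500)
step 1 (dt=0.01): k1=(0.500, -4.035), k2=(0.480, -4.024), k3=(0.480, -4.024), k4=(0.460, -4.013); state += dt/6·(k1+2k2+2k3+k4)
t=0.010: state=(2.285, 0.460)
t=0.020: state=(2.289, 0.420)
t=0.030: state=(2.293, 0.380)
continuing one RK4 step at a time; state shown every 20 steps (Δt=0.2):
t=0.200: state=(2.301, -0.281)
t=0.400: state=(2.166, -1.082)
t=0.600: state=(1.862, -1.983)
t=0.800: state=(1.367, -2.960)
t=0.850: state=(1.214, -3.194)
next step: t=0.860: state=(1.181, -3.239) — theta has crossed 1.2
linear interpolation between t=0.850 (1.21351) and t=0.860 (1.18135) → t≈0.854

t = 0.854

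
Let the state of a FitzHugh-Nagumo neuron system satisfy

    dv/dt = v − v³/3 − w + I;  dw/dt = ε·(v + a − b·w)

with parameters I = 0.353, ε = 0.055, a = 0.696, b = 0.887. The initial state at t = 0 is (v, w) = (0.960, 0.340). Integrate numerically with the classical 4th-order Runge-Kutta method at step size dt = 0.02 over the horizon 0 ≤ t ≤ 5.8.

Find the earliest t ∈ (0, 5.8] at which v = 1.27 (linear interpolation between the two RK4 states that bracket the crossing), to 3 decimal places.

t=0.000: state=(0.960, 0.340)
step 1 (dt=0.02): k1=(0.678, 0.074), k2=(0.678, 0.075), k3=(0.678, 0.075), k4=(0.677, 0.075); state += dt/6·(k1+2k2+2k3+k4)
t=0.020: state=(0.974, 0.341)
t=0.040: state=(0.987, 0.343)
t=0.060: state=(1.001, 0.345)
continuing one RK4 step at a time; state shown every 10 steps (Δt=0.2):
t=0.200: state=(1.094, 0.356)
t=0.400: state=(1.220, 0.372)
t=0.480: state=(1.266, 0.379)
next step: t=0.500: state=(1.277, 0.381) — v has crossed 1.27
linear interpolation between t=0.480 (1.26593) and t=0.500 (1.27711) → t≈0.487

t = 0.487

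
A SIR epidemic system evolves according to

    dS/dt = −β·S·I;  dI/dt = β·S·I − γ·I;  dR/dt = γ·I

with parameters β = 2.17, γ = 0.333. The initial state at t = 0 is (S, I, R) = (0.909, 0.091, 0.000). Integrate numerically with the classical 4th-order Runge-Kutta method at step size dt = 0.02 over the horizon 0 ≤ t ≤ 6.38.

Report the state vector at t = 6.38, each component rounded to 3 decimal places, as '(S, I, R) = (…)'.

t=0.000: state=(0.909, 0.091, 0.000)
step 1 (dt=0.02): k1=(-0.180, 0.149, 0.030), k2=(-0.182, 0.151, 0.031), k3=(-0.182, 0.151, 0.031), k4=(-0.185, 0.153, 0.031); state += dt/6·(k1+2k2+2k3+k4)
t=0.020: state=(0.905, 0.094, 0.001)
t=0.040: state=(0.902, 0.097, 0.001)
t=0.060: state=(0.898, 0.100, 0.002)
continuing one RK4 step at a time; state shown every 25 steps (Δt=0.5):
t=0.500: state=(0.783, 0.194, 0.023)
t=1.000: state=(0.585, 0.347, 0.068)
t=1.500: state=(0.370, 0.492, 0.138)
t=2.000: state=(0.207, 0.566, 0.227)
t=2.500: state=(0.111, 0.566, 0.322)
t=3.000: state=(0.061, 0.525, 0.414)
t=3.500: state=(0.036, 0.468, 0.496)
t=4.000: state=(0.022, 0.408, 0.569)
t=4.500: state=(0.015, 0.353, 0.633)
t=5.000: state=(0.010, 0.303, 0.687)
t=5.500: state=(0.008, 0.259, 0.734)
t=6.000: state=(0.006, 0.221, 0.774)
t=6.380: state=(0.005, 0.195, 0.800)

(S, I, R) = (0.005, 0.195, 0.800)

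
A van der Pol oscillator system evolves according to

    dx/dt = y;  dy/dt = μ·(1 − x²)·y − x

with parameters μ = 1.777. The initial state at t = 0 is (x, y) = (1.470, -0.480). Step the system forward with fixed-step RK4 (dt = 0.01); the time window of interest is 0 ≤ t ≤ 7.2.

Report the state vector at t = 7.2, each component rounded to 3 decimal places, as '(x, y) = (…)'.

(x, y) = (1.591, -0.498)

t=0.000: state=(1.470, -0.480)
step 1 (dt=0.01): k1=(-0.480, -0.480), k2=(-0.482, -0.478), k3=(-0.482, -0.479), k4=(-0.485, -0.477); state += dt/6·(k1+2k2+2k3+k4)
t=0.010: state=(1.465, -0.485)
t=0.020: state=(1.460, -0.490)
t=0.030: state=(1.455, -0.494)
continuing one RK4 step at a time; state shown every 25 steps (Δt=0.25):
t=0.250: state=(1.335, -0.599)
t=0.500: state=(1.168, -0.744)
t=0.750: state=(0.957, -0.961)
t=1.000: state=(0.675, -1.331)
t=1.250: state=(0.266, -2.007)
t=1.500: state=(-0.365, -3.082)
t=1.750: state=(-1.216, -3.363)
t=2.000: state=(-1.839, -1.459)
t=2.250: state=(-2.011, -0.143)
t=2.500: state=(-1.989, 0.239)
t=2.750: state=(-1.913, 0.349)
t=3.000: state=(-1.819, 0.401)
t=3.250: state=(-1.713, 0.445)
t=3.500: state=(-1.596, 0.496)
t=3.750: state=(-1.464, 0.564)
t=4.000: state=(-1.311, 0.661)
t=4.250: state=(-1.129, 0.807)
t=4.500: state=(-0.900, 1.049)
t=4.750: state=(-0.589, 1.478)
t=5.000: state=(-0.131, 2.268)
t=5.250: state=(0.575, 3.358)
t=5.500: state=(1.428, 3.009)
t=5.750: state=(1.922, 0.976)
t=6.000: state=(2.018, -0.013)
t=6.250: state=(1.974, -0.281)
t=6.500: state=(1.892, -0.365)
t=6.750: state=(1.795, -0.411)
t=7.000: state=(1.687, -0.456)
t=7.200: state=(1.591, -0.498)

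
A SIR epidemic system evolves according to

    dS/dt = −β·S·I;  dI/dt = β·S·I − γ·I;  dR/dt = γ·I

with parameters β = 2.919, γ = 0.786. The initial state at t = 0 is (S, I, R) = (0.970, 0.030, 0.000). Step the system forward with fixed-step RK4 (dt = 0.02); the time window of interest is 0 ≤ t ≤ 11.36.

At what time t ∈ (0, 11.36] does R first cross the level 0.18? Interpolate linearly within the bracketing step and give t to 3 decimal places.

t=0.000: state=(0.970, 0.030, 0.000)
step 1 (dt=0.02): k1=(-0.085, 0.061, 0.024), k2=(-0.087, 0.063, 0.024), k3=(-0.087, 0.063, 0.024), k4=(-0.088, 0.064, 0.025); state += dt/6·(k1+2k2+2k3+k4)
t=0.020: state=(0.968, 0.031, 0.000)
t=0.040: state=(0.966, 0.033, 0.001)
t=0.060: state=(0.965, 0.034, 0.002)
continuing one RK4 step at a time; state shown every 25 steps (Δt=0.5):
t=0.500: state=(0.900, 0.080, 0.020)
t=1.000: state=(0.749, 0.182, 0.070)
t=1.500: state=(0.522, 0.311, 0.167)
t=1.540: state=(0.503, 0.320, 0.177)
next step: t=1.560: state=(0.493, 0.325, 0.182) — R has crossed 0.18
linear interpolation between t=1.540 (0.17695) and t=1.560 (0.18202) → t≈1.552

t = 1.552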